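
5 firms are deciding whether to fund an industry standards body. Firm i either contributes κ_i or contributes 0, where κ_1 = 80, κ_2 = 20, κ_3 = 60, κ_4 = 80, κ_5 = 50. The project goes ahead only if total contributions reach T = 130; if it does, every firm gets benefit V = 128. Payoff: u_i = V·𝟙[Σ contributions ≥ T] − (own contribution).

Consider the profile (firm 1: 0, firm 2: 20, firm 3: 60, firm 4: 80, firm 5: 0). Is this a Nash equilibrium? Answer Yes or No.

Total = 160 ≥ 130: provided.
Firm 1 (pledges 0, payoff 128): pledging 80 → total 240, payoff 48. No gain.
Firm 2 (pledges 20, payoff 108): dropping to 0 → total 140, payoff 128. Profitable deviation.

No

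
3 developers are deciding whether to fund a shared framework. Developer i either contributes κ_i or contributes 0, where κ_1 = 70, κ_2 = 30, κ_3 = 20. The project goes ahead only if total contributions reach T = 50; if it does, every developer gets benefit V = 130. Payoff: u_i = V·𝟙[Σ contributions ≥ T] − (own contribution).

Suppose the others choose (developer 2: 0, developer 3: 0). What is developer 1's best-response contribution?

Others' total = 0. Contributing 70 brings total to 70 ≥ 50: gain V − κ_1 = 60.
Best response: 70.

70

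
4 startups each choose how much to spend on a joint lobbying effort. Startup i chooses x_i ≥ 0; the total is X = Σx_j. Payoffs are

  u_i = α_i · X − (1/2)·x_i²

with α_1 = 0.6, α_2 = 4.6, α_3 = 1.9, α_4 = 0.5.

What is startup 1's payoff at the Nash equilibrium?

4.38

Startup i's FOC: ∂u_i/∂x_i = α_i − x_i = 0, so x_i* = α_i.
NE contributions = (0.6, 4.6, 1.9, 0.5); X = 7.6.
u_1 = α_1·X − ½·(x_1)² = 0.6·7.6 − ½·0.6² = 4.38.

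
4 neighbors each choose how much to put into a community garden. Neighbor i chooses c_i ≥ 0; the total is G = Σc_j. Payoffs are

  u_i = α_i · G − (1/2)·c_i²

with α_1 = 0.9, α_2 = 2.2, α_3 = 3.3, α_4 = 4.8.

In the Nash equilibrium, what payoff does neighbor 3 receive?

Neighbor i's FOC: ∂u_i/∂c_i = α_i − c_i = 0, so c_i* = α_i.
NE contributions = (0.9, 2.2, 3.3, 4.8); G = 11.2.
u_3 = α_3·G − ½·(c_3)² = 3.3·11.2 − ½·3.3² = 31.515.

31.515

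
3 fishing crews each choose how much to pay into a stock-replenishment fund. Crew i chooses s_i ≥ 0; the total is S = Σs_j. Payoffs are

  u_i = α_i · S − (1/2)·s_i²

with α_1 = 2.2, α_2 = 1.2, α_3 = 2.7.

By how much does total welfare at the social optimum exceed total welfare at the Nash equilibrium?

25.39

Crew i's FOC: ∂u_i/∂s_i = α_i − s_i = 0, so s_i* = α_i.
NE contributions = (2.2, 1.2, 2.7); S = 6.1.
W^NE = (Σα)·S − ½Σα_i² = 6.1² − ½·13.57 = 30.425.
Planner sets s_i = Σα_j = 6.1 for every i, so S^SO = 3·6.1 = 18.3.
W^SO = (Σα)·S^SO − ½·3·(Σα)² = (3/2)·6.1² = 55.815.
Deadweight loss = W^SO − W^NE = 25.39.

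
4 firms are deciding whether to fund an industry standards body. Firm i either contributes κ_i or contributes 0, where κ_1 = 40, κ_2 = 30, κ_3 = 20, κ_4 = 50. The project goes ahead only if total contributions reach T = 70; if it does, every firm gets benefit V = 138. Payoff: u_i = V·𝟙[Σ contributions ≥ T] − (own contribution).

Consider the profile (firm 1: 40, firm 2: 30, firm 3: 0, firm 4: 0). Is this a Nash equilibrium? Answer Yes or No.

Total = 70 ≥ 70: provided.
Firm 1 (pledges 40, payoff 98): dropping to 0 → total 30, payoff 0. No gain.
Firm 2 (pledges 30, payoff 108): dropping to 0 → total 40, payoff 0. No gain.
Firm 3 (pledges 0, payoff 138): pledging 20 → total 90, payoff 118. No gain.
Firm 4 (pledges 0, payoff 138): pledging 50 → total 120, payoff 88. No gain.

Yes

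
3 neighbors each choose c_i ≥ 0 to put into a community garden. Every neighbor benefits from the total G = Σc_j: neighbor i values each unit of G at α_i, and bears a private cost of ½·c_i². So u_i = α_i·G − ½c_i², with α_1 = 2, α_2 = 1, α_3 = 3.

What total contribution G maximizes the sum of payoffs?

18

Planner FOC: ∂(Σu_j)/∂c_i = (Σα_j) − c_i = 0, so c_i^SO = Σα_j = 6 for every i; G^SO = 18.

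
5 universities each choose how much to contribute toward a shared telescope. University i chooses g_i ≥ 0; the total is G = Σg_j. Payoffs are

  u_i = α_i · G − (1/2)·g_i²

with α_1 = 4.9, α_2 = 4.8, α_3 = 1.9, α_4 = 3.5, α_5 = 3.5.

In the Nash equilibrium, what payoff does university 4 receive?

58.975

University i's FOC: ∂u_i/∂g_i = α_i − g_i = 0, so g_i* = α_i.
NE contributions = (4.9, 4.8, 1.9, 3.5, 3.5); G = 18.6.
u_4 = α_4·G − ½·(g_4)² = 3.5·18.6 − ½·3.5² = 58.975.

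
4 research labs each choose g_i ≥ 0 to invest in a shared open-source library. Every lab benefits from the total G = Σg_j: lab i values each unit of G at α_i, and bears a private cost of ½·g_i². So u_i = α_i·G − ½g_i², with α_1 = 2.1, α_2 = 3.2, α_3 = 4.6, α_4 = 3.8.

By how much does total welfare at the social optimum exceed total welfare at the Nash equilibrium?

Lab i's FOC: ∂u_i/∂g_i = α_i − g_i = 0, so g_i* = α_i.
NE contributions = (2.1, 3.2, 4.6, 3.8); G = 13.7.
W^NE = (Σα)·G − ½Σα_i² = 13.7² − ½·50.25 = 162.565.
Planner sets g_i = Σα_j = 13.7 for every i, so G^SO = 4·13.7 = 54.8.
W^SO = (Σα)·G^SO − ½·4·(Σα)² = (4/2)·13.7² = 375.38.
Deadweight loss = W^SO − W^NE = 212.815.

212.815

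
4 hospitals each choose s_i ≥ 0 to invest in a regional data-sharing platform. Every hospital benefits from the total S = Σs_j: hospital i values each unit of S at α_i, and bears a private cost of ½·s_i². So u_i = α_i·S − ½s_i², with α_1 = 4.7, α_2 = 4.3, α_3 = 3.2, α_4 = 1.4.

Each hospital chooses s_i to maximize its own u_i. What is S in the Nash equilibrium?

Hospital i's FOC: ∂u_i/∂s_i = α_i − s_i = 0, so s_i* = α_i.
NE contributions = (4.7, 4.3, 3.2, 1.4); S = 13.6.

13.6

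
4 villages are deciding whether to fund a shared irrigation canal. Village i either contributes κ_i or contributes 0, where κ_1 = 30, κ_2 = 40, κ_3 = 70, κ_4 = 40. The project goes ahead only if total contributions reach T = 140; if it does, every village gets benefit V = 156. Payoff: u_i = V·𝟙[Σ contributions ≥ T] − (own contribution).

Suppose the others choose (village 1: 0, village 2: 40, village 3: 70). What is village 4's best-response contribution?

Others' total = 110. Contributing 40 brings total to 150 ≥ 140: gain V − κ_4 = 116.
Best response: 40.

40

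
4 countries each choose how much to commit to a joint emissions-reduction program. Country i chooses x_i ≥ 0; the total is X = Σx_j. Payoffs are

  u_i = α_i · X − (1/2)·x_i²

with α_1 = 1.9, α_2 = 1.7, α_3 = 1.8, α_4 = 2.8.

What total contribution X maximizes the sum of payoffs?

Planner FOC: ∂(Σu_j)/∂x_i = (Σα_j) − x_i = 0, so x_i^SO = Σα_j = 8.2 for every i; X^SO = 32.8.

32.8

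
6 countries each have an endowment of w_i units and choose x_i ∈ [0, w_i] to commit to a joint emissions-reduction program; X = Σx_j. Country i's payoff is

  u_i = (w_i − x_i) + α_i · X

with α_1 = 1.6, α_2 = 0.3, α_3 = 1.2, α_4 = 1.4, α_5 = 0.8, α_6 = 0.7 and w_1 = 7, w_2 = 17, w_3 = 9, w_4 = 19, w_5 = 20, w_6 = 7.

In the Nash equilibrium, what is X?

35

∂u_i/∂x_i = α_i − 1, so country i contributes w_i if α_i > 1, else 0.
α_i > 1 for i ∈ {1, 3, 4}; NE contributions (7, 0, 9, 19, 0, 0), X = 35.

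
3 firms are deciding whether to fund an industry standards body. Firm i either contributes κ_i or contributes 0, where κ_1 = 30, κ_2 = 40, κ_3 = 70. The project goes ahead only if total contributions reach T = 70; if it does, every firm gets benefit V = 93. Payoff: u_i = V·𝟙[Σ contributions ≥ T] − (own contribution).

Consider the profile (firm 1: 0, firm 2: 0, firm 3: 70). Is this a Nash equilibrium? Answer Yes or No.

Total = 70 ≥ 70: provided.
Firm 1 (pledges 0, payoff 93): pledging 30 → total 100, payoff 63. No gain.
Firm 2 (pledges 0, payoff 93): pledging 40 → total 110, payoff 53. No gain.
Firm 3 (pledges 70, payoff 23): dropping to 0 → total 0, payoff 0. No gain.

Yes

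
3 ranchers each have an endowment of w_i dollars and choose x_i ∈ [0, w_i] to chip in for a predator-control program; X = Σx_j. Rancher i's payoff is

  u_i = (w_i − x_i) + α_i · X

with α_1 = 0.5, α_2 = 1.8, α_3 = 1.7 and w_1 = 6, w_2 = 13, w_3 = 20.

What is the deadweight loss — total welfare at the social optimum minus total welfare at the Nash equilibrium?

∂u_i/∂x_i = α_i − 1, so rancher i contributes w_i if α_i > 1, else 0.
α_i > 1 for i ∈ {2, 3}; NE contributions (0, 13, 20), X = 33.
W^NE = Σw_i − X^NE + (Σα_i)·X^NE = 39 + 3·33 = 138.
Planner: ∂(Σu_j)/∂x_i = Σα_j − 1 = 3 > 0, so everyone contributes w_i; X^SO = 39, W^SO = 39 + 3·39 = 156.
Deadweight loss = 18.

18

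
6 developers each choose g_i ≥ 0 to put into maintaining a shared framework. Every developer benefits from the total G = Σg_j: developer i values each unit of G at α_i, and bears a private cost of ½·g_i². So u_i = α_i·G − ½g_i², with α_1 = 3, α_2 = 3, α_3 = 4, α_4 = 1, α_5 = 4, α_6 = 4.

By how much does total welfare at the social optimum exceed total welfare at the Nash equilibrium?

Developer i's FOC: ∂u_i/∂g_i = α_i − g_i = 0, so g_i* = α_i.
NE contributions = (3, 3, 4, 1, 4, 4); G = 19.
W^NE = (Σα)·G − ½Σα_i² = 19² − ½·67 = 327.5.
Planner sets g_i = Σα_j = 19 for every i, so G^SO = 6·19 = 114.
W^SO = (Σα)·G^SO − ½·6·(Σα)² = (6/2)·19² = 1083.
Deadweight loss = W^SO − W^NE = 755.5.

755.5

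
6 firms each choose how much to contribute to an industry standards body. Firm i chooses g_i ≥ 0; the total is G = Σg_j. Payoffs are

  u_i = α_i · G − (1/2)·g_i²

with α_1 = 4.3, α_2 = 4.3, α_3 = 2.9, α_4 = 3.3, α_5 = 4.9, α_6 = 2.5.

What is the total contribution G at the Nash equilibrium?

Firm i's FOC: ∂u_i/∂g_i = α_i − g_i = 0, so g_i* = α_i.
NE contributions = (4.3, 4.3, 2.9, 3.3, 4.9, 2.5); G = 22.2.

22.2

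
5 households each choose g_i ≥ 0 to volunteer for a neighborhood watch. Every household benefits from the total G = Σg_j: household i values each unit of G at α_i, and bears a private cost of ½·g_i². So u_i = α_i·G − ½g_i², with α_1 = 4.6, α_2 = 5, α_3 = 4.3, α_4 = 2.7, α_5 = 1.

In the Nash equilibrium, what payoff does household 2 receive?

75.5

Household i's FOC: ∂u_i/∂g_i = α_i − g_i = 0, so g_i* = α_i.
NE contributions = (4.6, 5, 4.3, 2.7, 1); G = 17.6.
u_2 = α_2·G − ½·(g_2)² = 5·17.6 − ½·5² = 75.5.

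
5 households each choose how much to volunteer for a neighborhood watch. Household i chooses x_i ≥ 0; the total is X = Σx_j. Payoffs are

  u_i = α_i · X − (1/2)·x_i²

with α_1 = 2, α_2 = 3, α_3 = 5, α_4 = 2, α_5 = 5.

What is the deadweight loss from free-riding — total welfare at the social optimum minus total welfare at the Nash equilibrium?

467

Household i's FOC: ∂u_i/∂x_i = α_i − x_i = 0, so x_i* = α_i.
NE contributions = (2, 3, 5, 2, 5); X = 17.
W^NE = (Σα)·X − ½Σα_i² = 17² − ½·67 = 255.5.
Planner sets x_i = Σα_j = 17 for every i, so X^SO = 5·17 = 85.
W^SO = (Σα)·X^SO − ½·5·(Σα)² = (5/2)·17² = 722.5.
Deadweight loss = W^SO − W^NE = 467.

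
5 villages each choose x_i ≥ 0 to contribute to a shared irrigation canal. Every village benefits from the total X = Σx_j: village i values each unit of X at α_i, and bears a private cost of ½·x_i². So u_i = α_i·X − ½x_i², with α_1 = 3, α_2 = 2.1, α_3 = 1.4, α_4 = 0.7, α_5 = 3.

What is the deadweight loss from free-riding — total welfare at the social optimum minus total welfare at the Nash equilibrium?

Village i's FOC: ∂u_i/∂x_i = α_i − x_i = 0, so x_i* = α_i.
NE contributions = (3, 2.1, 1.4, 0.7, 3); X = 10.2.
W^NE = (Σα)·X − ½Σα_i² = 10.2² − ½·24.86 = 91.61.
Planner sets x_i = Σα_j = 10.2 for every i, so X^SO = 5·10.2 = 51.
W^SO = (Σα)·X^SO − ½·5·(Σα)² = (5/2)·10.2² = 260.1.
Deadweight loss = W^SO − W^NE = 168.49.

168.49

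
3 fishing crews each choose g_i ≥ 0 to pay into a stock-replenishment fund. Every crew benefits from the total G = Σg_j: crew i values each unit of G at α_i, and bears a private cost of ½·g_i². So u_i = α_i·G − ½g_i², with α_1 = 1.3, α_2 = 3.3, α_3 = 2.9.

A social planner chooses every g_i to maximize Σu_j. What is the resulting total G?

22.5

Planner FOC: ∂(Σu_j)/∂g_i = (Σα_j) − g_i = 0, so g_i^SO = Σα_j = 7.5 for every i; G^SO = 22.5.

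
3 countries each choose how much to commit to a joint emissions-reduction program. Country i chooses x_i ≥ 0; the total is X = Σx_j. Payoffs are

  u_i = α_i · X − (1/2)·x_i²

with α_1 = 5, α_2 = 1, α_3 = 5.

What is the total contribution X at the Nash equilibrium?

Country i's FOC: ∂u_i/∂x_i = α_i − x_i = 0, so x_i* = α_i.
NE contributions = (5, 1, 5); X = 11.

11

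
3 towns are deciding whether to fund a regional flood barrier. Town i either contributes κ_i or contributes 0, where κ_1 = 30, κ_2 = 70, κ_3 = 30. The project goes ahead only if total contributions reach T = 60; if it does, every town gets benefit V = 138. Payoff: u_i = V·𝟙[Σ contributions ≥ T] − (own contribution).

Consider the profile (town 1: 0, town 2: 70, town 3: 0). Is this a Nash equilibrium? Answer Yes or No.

Yes

Total = 70 ≥ 60: provided.
Town 1 (pledges 0, payoff 138): pledging 30 → total 100, payoff 108. No gain.
Town 2 (pledges 70, payoff 68): dropping to 0 → total 0, payoff 0. No gain.
Town 3 (pledges 0, payoff 138): pledging 30 → total 100, payoff 108. No gain.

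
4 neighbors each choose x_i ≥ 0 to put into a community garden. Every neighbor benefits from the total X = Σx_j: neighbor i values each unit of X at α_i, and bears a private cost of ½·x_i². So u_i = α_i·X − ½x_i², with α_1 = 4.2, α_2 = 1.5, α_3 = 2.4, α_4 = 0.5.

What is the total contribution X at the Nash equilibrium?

8.6

Neighbor i's FOC: ∂u_i/∂x_i = α_i − x_i = 0, so x_i* = α_i.
NE contributions = (4.2, 1.5, 2.4, 0.5); X = 8.6.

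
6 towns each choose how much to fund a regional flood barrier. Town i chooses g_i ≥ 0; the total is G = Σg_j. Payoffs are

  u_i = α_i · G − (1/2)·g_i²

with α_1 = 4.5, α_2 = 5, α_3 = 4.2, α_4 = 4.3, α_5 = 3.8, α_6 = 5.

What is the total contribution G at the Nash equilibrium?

26.8

Town i's FOC: ∂u_i/∂g_i = α_i − g_i = 0, so g_i* = α_i.
NE contributions = (4.5, 5, 4.2, 4.3, 3.8, 5); G = 26.8.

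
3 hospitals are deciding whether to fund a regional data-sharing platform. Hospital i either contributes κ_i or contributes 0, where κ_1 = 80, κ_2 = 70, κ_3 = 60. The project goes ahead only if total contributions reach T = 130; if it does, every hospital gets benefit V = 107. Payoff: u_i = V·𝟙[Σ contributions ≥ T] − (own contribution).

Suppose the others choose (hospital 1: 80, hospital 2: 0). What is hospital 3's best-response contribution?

Others' total = 80. Contributing 60 brings total to 140 ≥ 130: gain V − κ_3 = 47.
Best response: 60.

60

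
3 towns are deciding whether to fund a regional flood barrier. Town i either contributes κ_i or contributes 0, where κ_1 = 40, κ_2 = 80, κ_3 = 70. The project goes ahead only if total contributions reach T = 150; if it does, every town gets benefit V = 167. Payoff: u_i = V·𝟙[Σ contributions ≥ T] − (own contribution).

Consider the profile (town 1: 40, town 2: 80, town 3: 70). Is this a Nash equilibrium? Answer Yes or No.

Total = 190 ≥ 150: provided.
Town 1 (pledges 40, payoff 127): dropping to 0 → total 150, payoff 167. Profitable deviation.

No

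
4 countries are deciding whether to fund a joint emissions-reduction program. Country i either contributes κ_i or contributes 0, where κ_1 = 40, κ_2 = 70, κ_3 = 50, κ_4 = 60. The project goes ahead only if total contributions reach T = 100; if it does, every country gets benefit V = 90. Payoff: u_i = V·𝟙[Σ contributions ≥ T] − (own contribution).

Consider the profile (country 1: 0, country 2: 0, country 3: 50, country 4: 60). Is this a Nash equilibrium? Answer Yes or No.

Yes

Total = 110 ≥ 100: provided.
Country 1 (pledges 0, payoff 90): pledging 40 → total 150, payoff 50. No gain.
Country 2 (pledges 0, payoff 90): pledging 70 → total 180, payoff 20. No gain.
Country 3 (pledges 50, payoff 40): dropping to 0 → total 60, payoff 0. No gain.
Country 4 (pledges 60, payoff 30): dropping to 0 → total 50, payoff 0. No gain.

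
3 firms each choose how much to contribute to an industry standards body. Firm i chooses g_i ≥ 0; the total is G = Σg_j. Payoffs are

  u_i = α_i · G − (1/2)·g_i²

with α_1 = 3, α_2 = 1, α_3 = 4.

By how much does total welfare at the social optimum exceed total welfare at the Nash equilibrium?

Firm i's FOC: ∂u_i/∂g_i = α_i − g_i = 0, so g_i* = α_i.
NE contributions = (3, 1, 4); G = 8.
W^NE = (Σα)·G − ½Σα_i² = 8² − ½·26 = 51.
Planner sets g_i = Σα_j = 8 for every i, so G^SO = 3·8 = 24.
W^SO = (Σα)·G^SO − ½·3·(Σα)² = (3/2)·8² = 96.
Deadweight loss = W^SO − W^NE = 45.

45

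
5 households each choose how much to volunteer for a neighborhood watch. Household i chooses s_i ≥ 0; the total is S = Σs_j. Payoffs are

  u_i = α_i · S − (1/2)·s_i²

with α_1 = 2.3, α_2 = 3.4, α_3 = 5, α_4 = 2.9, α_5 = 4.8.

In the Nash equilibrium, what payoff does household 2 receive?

56.78

Household i's FOC: ∂u_i/∂s_i = α_i − s_i = 0, so s_i* = α_i.
NE contributions = (2.3, 3.4, 5, 2.9, 4.8); S = 18.4.
u_2 = α_2·S − ½·(s_2)² = 3.4·18.4 − ½·3.4² = 56.78.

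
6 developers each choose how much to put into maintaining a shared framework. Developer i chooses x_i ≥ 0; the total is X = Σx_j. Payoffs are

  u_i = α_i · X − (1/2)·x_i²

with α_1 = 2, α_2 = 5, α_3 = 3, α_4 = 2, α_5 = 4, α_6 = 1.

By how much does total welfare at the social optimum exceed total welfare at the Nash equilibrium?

607.5

Developer i's FOC: ∂u_i/∂x_i = α_i − x_i = 0, so x_i* = α_i.
NE contributions = (2, 5, 3, 2, 4, 1); X = 17.
W^NE = (Σα)·X − ½Σα_i² = 17² − ½·59 = 259.5.
Planner sets x_i = Σα_j = 17 for every i, so X^SO = 6·17 = 102.
W^SO = (Σα)·X^SO − ½·6·(Σα)² = (6/2)·17² = 867.
Deadweight loss = W^SO − W^NE = 607.5.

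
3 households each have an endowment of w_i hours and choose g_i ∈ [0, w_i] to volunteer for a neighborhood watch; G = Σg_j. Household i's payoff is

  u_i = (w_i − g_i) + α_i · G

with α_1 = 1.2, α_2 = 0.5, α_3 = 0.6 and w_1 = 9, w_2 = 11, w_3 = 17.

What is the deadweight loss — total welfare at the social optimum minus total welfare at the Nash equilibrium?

∂u_i/∂g_i = α_i − 1, so household i contributes w_i if α_i > 1, else 0.
α_i > 1 for i ∈ {1}; NE contributions (9, 0, 0), G = 9.
W^NE = Σw_i − G^NE + (Σα_i)·G^NE = 37 + 1.3·9 = 48.7.
Planner: ∂(Σu_j)/∂g_i = Σα_j − 1 = 1.3 > 0, so everyone contributes w_i; G^SO = 37, W^SO = 37 + 1.3·37 = 85.1.
Deadweight loss = 36.4.

36.4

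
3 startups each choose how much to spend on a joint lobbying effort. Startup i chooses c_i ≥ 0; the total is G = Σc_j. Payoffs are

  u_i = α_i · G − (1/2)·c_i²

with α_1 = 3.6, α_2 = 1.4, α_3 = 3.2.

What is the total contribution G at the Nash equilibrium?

8.2

Startup i's FOC: ∂u_i/∂c_i = α_i − c_i = 0, so c_i* = α_i.
NE contributions = (3.6, 1.4, 3.2); G = 8.2.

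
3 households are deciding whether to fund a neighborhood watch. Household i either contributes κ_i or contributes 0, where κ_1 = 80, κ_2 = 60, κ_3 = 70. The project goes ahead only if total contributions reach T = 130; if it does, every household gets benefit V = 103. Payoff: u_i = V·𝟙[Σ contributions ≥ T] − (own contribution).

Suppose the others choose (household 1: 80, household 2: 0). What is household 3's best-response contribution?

70

Others' total = 80. Contributing 70 brings total to 150 ≥ 130: gain V − κ_3 = 33.
Best response: 70.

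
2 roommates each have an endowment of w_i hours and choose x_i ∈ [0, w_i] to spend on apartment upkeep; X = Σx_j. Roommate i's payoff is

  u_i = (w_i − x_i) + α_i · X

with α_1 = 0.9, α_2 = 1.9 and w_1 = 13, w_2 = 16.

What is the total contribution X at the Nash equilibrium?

16

∂u_i/∂x_i = α_i − 1, so roommate i contributes w_i if α_i > 1, else 0.
α_i > 1 for i ∈ {2}; NE contributions (0, 16), X = 16.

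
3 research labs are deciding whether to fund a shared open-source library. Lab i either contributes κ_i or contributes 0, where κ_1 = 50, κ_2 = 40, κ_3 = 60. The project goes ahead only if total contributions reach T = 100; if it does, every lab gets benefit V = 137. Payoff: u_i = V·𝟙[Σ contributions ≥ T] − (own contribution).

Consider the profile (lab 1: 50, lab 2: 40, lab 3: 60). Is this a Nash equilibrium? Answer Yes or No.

Total = 150 ≥ 100: provided.
Lab 1 (pledges 50, payoff 87): dropping to 0 → total 100, payoff 137. Profitable deviation.

No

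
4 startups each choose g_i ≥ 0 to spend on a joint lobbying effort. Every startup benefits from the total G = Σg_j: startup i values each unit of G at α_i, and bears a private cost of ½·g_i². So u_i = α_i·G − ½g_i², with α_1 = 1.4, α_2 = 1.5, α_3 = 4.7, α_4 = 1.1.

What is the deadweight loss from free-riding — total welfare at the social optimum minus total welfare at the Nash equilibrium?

89.445

Startup i's FOC: ∂u_i/∂g_i = α_i − g_i = 0, so g_i* = α_i.
NE contributions = (1.4, 1.5, 4.7, 1.1); G = 8.7.
W^NE = (Σα)·G − ½Σα_i² = 8.7² − ½·27.51 = 61.935.
Planner sets g_i = Σα_j = 8.7 for every i, so G^SO = 4·8.7 = 34.8.
W^SO = (Σα)·G^SO − ½·4·(Σα)² = (4/2)·8.7² = 151.38.
Deadweight loss = W^SO − W^NE = 89.445.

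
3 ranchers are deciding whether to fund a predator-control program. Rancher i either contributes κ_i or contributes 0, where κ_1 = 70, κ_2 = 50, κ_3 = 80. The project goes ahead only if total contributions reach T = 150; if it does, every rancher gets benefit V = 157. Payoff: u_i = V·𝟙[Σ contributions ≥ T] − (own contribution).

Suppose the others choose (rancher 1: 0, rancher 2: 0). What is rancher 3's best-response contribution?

Others' total = 0. Even contributing 80 gives 80 < 150: no benefit either way.
Best response: 0.

0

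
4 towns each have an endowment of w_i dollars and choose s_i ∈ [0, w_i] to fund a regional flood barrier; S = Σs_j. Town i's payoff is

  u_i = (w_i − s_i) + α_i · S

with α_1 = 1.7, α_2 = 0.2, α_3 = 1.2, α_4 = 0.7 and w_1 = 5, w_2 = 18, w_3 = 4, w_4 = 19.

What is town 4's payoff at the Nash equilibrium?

25.3

∂u_i/∂s_i = α_i − 1, so town i contributes w_i if α_i > 1, else 0.
α_i > 1 for i ∈ {1, 3}; NE contributions (5, 0, 4, 0), S = 9.
u_4 = (19 − 0) + 0.7·9 = 25.3.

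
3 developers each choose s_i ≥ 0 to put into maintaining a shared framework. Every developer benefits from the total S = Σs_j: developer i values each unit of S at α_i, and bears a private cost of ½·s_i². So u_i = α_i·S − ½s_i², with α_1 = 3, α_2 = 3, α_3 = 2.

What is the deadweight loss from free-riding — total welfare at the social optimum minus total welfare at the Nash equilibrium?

Developer i's FOC: ∂u_i/∂s_i = α_i − s_i = 0, so s_i* = α_i.
NE contributions = (3, 3, 2); S = 8.
W^NE = (Σα)·S − ½Σα_i² = 8² − ½·22 = 53.
Planner sets s_i = Σα_j = 8 for every i, so S^SO = 3·8 = 24.
W^SO = (Σα)·S^SO − ½·3·(Σα)² = (3/2)·8² = 96.
Deadweight loss = W^SO − W^NE = 43.

43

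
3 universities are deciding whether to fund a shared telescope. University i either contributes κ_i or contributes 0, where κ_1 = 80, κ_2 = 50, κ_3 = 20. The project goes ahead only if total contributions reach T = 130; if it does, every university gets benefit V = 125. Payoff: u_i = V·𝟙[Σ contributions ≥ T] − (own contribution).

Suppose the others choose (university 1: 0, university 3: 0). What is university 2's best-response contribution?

Others' total = 0. Even contributing 50 gives 50 < 130: no benefit either way.
Best response: 0.

0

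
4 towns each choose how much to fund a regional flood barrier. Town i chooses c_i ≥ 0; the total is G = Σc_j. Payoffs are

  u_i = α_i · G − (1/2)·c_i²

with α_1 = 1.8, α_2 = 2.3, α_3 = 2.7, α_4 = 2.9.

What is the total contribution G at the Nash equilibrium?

9.7

Town i's FOC: ∂u_i/∂c_i = α_i − c_i = 0, so c_i* = α_i.
NE contributions = (1.8, 2.3, 2.7, 2.9); G = 9.7.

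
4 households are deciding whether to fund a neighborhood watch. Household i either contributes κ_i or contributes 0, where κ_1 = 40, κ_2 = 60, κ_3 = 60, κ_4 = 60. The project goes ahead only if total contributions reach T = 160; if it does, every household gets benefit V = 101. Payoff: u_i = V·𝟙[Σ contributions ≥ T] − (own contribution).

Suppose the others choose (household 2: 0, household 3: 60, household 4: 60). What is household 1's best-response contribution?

Others' total = 120. Contributing 40 brings total to 160 ≥ 160: gain V − κ_1 = 61.
Best response: 40.

40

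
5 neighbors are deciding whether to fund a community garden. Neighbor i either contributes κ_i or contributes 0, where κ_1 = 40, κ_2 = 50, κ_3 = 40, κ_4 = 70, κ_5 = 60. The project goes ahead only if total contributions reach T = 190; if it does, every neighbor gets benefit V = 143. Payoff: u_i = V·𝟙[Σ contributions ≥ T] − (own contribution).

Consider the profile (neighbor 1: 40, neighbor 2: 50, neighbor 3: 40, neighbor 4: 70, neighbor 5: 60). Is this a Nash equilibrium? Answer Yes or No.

No

Total = 260 ≥ 190: provided.
Neighbor 1 (pledges 40, payoff 103): dropping to 0 → total 220, payoff 143. Profitable deviation.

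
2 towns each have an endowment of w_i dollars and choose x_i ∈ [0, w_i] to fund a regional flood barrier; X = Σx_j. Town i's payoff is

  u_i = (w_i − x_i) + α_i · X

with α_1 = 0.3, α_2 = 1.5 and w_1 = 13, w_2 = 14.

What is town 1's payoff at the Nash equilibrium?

∂u_i/∂x_i = α_i − 1, so town i contributes w_i if α_i > 1, else 0.
α_i > 1 for i ∈ {2}; NE contributions (0, 14), X = 14.
u_1 = (13 − 0) + 0.3·14 = 17.2.

17.2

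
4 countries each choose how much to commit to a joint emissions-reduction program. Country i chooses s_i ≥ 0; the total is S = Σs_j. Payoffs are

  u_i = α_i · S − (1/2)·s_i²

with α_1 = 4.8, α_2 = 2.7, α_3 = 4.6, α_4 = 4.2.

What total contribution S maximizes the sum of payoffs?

65.2

Planner FOC: ∂(Σu_j)/∂s_i = (Σα_j) − s_i = 0, so s_i^SO = Σα_j = 16.3 for every i; S^SO = 65.2.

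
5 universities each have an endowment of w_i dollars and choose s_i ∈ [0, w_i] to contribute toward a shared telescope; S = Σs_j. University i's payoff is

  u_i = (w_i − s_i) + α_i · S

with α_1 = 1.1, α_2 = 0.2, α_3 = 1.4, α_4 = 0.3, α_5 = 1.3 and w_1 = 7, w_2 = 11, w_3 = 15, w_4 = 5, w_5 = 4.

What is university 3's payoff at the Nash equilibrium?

∂u_i/∂s_i = α_i − 1, so university i contributes w_i if α_i > 1, else 0.
α_i > 1 for i ∈ {1, 3, 5}; NE contributions (7, 0, 15, 0, 4), S = 26.
u_3 = (15 − 15) + 1.4·26 = 36.4.

36.4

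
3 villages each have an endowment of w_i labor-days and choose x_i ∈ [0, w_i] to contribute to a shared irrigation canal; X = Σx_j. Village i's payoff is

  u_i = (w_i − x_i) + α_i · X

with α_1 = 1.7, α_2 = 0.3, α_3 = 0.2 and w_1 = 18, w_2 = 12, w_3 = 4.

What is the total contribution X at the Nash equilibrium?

∂u_i/∂x_i = α_i − 1, so village i contributes w_i if α_i > 1, else 0.
α_i > 1 for i ∈ {1}; NE contributions (18, 0, 0), X = 18.

18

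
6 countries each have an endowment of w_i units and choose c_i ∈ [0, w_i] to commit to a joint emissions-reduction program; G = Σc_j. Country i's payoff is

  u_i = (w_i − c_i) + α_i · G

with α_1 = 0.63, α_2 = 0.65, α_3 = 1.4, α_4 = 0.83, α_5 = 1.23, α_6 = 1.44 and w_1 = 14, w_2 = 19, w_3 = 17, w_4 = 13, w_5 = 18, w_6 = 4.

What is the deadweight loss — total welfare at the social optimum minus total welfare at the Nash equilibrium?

238.28

∂u_i/∂c_i = α_i − 1, so country i contributes w_i if α_i > 1, else 0.
α_i > 1 for i ∈ {3, 5, 6}; NE contributions (0, 0, 17, 0, 18, 4), G = 39.
W^NE = Σw_i − G^NE + (Σα_i)·G^NE = 85 + 5.18·39 = 287.02.
Planner: ∂(Σu_j)/∂c_i = Σα_j − 1 = 5.18 > 0, so everyone contributes w_i; G^SO = 85, W^SO = 85 + 5.18·85 = 525.3.
Deadweight loss = 238.28.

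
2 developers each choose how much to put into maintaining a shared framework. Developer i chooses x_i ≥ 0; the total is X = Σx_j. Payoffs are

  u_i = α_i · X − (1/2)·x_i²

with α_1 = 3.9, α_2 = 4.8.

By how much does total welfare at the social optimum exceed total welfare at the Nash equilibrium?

19.125

Developer i's FOC: ∂u_i/∂x_i = α_i − x_i = 0, so x_i* = α_i.
NE contributions = (3.9, 4.8); X = 8.7.
W^NE = (Σα)·X − ½Σα_i² = 8.7² − ½·38.25 = 56.565.
Planner sets x_i = Σα_j = 8.7 for every i, so X^SO = 2·8.7 = 17.4.
W^SO = (Σα)·X^SO − ½·2·(Σα)² = (2/2)·8.7² = 75.69.
Deadweight loss = W^SO − W^NE = 19.125.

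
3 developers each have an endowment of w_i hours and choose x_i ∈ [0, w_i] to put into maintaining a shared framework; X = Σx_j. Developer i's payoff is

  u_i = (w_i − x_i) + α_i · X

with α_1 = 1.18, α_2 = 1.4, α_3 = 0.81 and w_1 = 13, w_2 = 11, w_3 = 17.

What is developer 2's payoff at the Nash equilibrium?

∂u_i/∂x_i = α_i − 1, so developer i contributes w_i if α_i > 1, else 0.
α_i > 1 for i ∈ {1, 2}; NE contributions (13, 11, 0), X = 24.
u_2 = (11 − 11) + 1.4·24 = 33.6.

33.6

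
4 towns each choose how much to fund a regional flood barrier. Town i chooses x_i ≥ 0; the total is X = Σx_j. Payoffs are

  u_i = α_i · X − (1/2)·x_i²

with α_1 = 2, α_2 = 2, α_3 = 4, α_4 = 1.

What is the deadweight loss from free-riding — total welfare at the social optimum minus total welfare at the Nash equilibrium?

93.5

Town i's FOC: ∂u_i/∂x_i = α_i − x_i = 0, so x_i* = α_i.
NE contributions = (2, 2, 4, 1); X = 9.
W^NE = (Σα)·X − ½Σα_i² = 9² − ½·25 = 68.5.
Planner sets x_i = Σα_j = 9 for every i, so X^SO = 4·9 = 36.
W^SO = (Σα)·X^SO − ½·4·(Σα)² = (4/2)·9² = 162.
Deadweight loss = W^SO − W^NE = 93.5.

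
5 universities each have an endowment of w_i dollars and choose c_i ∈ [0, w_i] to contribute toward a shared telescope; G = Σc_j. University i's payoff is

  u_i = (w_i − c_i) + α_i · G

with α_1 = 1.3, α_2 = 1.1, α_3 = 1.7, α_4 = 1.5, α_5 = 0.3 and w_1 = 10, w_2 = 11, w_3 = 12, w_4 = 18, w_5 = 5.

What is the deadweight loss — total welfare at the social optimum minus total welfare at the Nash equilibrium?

∂u_i/∂c_i = α_i − 1, so university i contributes w_i if α_i > 1, else 0.
α_i > 1 for i ∈ {1, 2, 3, 4}; NE contributions (10, 11, 12, 18, 0), G = 51.
W^NE = Σw_i − G^NE + (Σα_i)·G^NE = 56 + 4.9·51 = 305.9.
Planner: ∂(Σu_j)/∂c_i = Σα_j − 1 = 4.9 > 0, so everyone contributes w_i; G^SO = 56, W^SO = 56 + 4.9·56 = 330.4.
Deadweight loss = 24.5.

24.5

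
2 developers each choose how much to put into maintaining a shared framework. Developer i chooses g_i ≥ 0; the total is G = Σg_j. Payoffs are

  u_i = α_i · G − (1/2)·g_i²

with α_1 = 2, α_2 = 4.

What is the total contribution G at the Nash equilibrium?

6

Developer i's FOC: ∂u_i/∂g_i = α_i − g_i = 0, so g_i* = α_i.
NE contributions = (2, 4); G = 6.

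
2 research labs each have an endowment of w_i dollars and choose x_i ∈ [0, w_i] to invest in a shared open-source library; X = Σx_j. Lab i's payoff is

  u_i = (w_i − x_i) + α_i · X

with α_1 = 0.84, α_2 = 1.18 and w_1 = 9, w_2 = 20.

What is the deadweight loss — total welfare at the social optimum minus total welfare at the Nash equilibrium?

9.18

∂u_i/∂x_i = α_i − 1, so lab i contributes w_i if α_i > 1, else 0.
α_i > 1 for i ∈ {2}; NE contributions (0, 20), X = 20.
W^NE = Σw_i − X^NE + (Σα_i)·X^NE = 29 + 1.02·20 = 49.4.
Planner: ∂(Σu_j)/∂x_i = Σα_j − 1 = 1.02 > 0, so everyone contributes w_i; X^SO = 29, W^SO = 29 + 1.02·29 = 58.58.
Deadweight loss = 9.18.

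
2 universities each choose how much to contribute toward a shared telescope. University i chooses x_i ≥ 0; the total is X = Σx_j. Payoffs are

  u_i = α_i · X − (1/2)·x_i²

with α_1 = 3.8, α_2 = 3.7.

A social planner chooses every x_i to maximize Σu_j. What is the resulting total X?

15

Planner FOC: ∂(Σu_j)/∂x_i = (Σα_j) − x_i = 0, so x_i^SO = Σα_j = 7.5 for every i; X^SO = 15.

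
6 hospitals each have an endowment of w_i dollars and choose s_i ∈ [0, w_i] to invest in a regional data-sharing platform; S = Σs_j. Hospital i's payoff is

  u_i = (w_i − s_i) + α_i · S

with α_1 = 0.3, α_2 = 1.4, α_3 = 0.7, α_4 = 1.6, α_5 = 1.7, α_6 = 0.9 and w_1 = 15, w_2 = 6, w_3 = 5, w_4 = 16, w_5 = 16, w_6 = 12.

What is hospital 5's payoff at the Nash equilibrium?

64.6

∂u_i/∂s_i = α_i − 1, so hospital i contributes w_i if α_i > 1, else 0.
α_i > 1 for i ∈ {2, 4, 5}; NE contributions (0, 6, 0, 16, 16, 0), S = 38.
u_5 = (16 − 16) + 1.7·38 = 64.6.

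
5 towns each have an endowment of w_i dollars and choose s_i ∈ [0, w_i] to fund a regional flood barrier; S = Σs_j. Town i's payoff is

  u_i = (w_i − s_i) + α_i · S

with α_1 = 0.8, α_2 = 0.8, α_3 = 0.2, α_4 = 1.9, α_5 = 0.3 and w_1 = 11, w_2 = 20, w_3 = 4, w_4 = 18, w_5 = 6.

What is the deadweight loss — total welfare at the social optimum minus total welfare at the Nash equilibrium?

∂u_i/∂s_i = α_i − 1, so town i contributes w_i if α_i > 1, else 0.
α_i > 1 for i ∈ {4}; NE contributions (0, 0, 0, 18, 0), S = 18.
W^NE = Σw_i − S^NE + (Σα_i)·S^NE = 59 + 3·18 = 113.
Planner: ∂(Σu_j)/∂s_i = Σα_j − 1 = 3 > 0, so everyone contributes w_i; S^SO = 59, W^SO = 59 + 3·59 = 236.
Deadweight loss = 123.

123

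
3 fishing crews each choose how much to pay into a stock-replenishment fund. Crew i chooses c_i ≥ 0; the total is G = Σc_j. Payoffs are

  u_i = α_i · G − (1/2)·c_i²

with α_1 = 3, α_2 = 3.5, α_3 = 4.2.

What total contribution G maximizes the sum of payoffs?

32.1

Planner FOC: ∂(Σu_j)/∂c_i = (Σα_j) − c_i = 0, so c_i^SO = Σα_j = 10.7 for every i; G^SO = 32.1.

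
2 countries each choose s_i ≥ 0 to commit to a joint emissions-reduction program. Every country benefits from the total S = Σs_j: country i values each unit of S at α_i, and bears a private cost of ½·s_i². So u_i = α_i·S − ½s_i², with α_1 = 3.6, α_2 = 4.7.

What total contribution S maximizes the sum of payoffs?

16.6

Planner FOC: ∂(Σu_j)/∂s_i = (Σα_j) − s_i = 0, so s_i^SO = Σα_j = 8.3 for every i; S^SO = 16.6.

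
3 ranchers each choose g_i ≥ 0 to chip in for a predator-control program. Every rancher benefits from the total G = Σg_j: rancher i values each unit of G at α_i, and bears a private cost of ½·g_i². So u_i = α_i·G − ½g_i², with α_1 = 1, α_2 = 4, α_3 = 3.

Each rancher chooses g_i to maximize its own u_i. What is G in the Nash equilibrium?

8

Rancher i's FOC: ∂u_i/∂g_i = α_i − g_i = 0, so g_i* = α_i.
NE contributions = (1, 4, 3); G = 8.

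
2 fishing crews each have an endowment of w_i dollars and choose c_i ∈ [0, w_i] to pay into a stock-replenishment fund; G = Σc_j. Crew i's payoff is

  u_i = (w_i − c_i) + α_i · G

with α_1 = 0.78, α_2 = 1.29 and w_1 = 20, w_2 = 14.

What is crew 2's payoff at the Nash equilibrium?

18.06

∂u_i/∂c_i = α_i − 1, so crew i contributes w_i if α_i > 1, else 0.
α_i > 1 for i ∈ {2}; NE contributions (0, 14), G = 14.
u_2 = (14 − 14) + 1.29·14 = 18.06.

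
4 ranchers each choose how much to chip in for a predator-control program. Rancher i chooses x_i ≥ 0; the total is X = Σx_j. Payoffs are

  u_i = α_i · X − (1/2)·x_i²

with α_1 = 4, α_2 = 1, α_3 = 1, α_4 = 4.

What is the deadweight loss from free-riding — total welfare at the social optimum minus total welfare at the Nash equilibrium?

Rancher i's FOC: ∂u_i/∂x_i = α_i − x_i = 0, so x_i* = α_i.
NE contributions = (4, 1, 1, 4); X = 10.
W^NE = (Σα)·X − ½Σα_i² = 10² − ½·34 = 83.
Planner sets x_i = Σα_j = 10 for every i, so X^SO = 4·10 = 40.
W^SO = (Σα)·X^SO − ½·4·(Σα)² = (4/2)·10² = 200.
Deadweight loss = W^SO − W^NE = 117.

117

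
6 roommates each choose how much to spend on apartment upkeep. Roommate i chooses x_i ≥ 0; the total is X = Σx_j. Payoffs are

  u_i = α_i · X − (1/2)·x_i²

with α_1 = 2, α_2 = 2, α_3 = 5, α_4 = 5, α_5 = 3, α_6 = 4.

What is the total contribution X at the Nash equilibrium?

21

Roommate i's FOC: ∂u_i/∂x_i = α_i − x_i = 0, so x_i* = α_i.
NE contributions = (2, 2, 5, 5, 3, 4); X = 21.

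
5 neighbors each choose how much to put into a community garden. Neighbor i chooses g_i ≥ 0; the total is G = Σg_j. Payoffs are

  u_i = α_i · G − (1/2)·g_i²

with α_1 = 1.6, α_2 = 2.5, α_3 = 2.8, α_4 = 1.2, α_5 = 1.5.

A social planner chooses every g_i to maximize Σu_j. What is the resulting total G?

Planner FOC: ∂(Σu_j)/∂g_i = (Σα_j) − g_i = 0, so g_i^SO = Σα_j = 9.6 for every i; G^SO = 48.

48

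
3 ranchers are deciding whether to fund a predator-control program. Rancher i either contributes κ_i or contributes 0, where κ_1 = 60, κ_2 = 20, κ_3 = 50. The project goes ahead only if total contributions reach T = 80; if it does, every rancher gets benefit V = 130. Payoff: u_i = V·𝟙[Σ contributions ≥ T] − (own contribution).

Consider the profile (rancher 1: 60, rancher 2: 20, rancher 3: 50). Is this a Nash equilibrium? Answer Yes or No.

No

Total = 130 ≥ 80: provided.
Rancher 1 (pledges 60, payoff 70): dropping to 0 → total 70, payoff 0. No gain.
Rancher 2 (pledges 20, payoff 110): dropping to 0 → total 110, payoff 130. Profitable deviation.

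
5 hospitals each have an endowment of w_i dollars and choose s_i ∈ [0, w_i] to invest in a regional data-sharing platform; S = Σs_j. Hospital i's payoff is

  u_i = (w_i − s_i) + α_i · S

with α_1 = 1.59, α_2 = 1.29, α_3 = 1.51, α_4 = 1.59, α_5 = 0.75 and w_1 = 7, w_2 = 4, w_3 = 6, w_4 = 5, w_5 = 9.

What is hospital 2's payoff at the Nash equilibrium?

∂u_i/∂s_i = α_i − 1, so hospital i contributes w_i if α_i > 1, else 0.
α_i > 1 for i ∈ {1, 2, 3, 4}; NE contributions (7, 4, 6, 5, 0), S = 22.
u_2 = (4 − 4) + 1.29·22 = 28.38.

28.38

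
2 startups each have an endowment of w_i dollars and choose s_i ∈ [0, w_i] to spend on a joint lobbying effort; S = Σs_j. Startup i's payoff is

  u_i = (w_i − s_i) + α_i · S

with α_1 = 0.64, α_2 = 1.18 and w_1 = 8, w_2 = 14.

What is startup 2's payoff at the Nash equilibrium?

16.52

∂u_i/∂s_i = α_i − 1, so startup i contributes w_i if α_i > 1, else 0.
α_i > 1 for i ∈ {2}; NE contributions (0, 14), S = 14.
u_2 = (14 − 14) + 1.18·14 = 16.52.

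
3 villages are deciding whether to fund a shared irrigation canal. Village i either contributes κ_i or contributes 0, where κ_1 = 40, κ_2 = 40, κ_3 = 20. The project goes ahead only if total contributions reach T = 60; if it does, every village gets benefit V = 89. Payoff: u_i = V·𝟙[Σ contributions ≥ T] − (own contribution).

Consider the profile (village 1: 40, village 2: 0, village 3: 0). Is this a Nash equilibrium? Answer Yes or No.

No

Total = 40 < 60: not provided.
Village 1 (pledges 40, payoff -40): dropping to 0 → total 0, payoff 0. Profitable deviation.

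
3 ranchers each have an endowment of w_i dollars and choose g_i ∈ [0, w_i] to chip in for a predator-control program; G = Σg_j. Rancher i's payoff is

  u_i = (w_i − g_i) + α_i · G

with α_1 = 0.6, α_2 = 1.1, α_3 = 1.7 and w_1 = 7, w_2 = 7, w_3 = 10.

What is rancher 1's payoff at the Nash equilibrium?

17.2

∂u_i/∂g_i = α_i − 1, so rancher i contributes w_i if α_i > 1, else 0.
α_i > 1 for i ∈ {2, 3}; NE contributions (0, 7, 10), G = 17.
u_1 = (7 − 0) + 0.6·17 = 17.2.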